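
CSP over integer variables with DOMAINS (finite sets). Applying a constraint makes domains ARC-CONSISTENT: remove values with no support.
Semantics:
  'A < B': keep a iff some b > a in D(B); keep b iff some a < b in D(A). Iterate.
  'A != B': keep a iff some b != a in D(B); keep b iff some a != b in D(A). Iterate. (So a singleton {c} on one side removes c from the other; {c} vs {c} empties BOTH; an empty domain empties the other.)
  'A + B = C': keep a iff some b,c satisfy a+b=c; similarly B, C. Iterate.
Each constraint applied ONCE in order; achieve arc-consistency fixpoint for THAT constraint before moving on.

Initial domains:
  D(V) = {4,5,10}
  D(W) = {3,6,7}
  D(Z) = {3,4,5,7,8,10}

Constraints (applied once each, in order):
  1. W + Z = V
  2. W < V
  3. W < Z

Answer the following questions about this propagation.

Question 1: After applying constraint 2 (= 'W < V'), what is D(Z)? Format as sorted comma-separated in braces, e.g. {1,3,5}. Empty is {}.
Answer: {3,4,7}

Derivation:
Constraint 1 (W + Z = V) on D(W)={3,6,7} D(Z)={3,4,5,7,8,10} D(V)={4,5,10}: Z {3,4,5,7,8,10}->{3,4,7}; V {4,5,10}->{10}
Constraint 2 (W < V) on D(W)={3,6,7} D(V)={10}: no change
So after constraint 2: D(Z) = {3,4,7}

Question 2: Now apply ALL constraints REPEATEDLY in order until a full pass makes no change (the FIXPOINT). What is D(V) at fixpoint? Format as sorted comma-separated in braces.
Answer: {10}

Derivation:
pass 0 (initial): D(V)={4,5,10}
pass 1: V {4,5,10}->{10}; W {3,6,7}->{3,6}; Z {3,4,5,7,8,10}->{4,7}
pass 2: no change
Fixpoint after 2 passes: D(V) = {10}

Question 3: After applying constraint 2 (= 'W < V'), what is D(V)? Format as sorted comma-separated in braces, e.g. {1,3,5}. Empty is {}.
Constraint 1 (W + Z = V) on D(W)={3,6,7} D(Z)={3,4,5,7,8,10} D(V)={4,5,10}: Z {3,4,5,7,8,10}->{3,4,7}; V {4,5,10}->{10}
Constraint 2 (W < V) on D(W)={3,6,7} D(V)={10}: no change
So after constraint 2: D(V) = {10}

Answer: {10}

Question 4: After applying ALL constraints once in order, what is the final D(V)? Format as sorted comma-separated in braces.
Answer: {10}

Derivation:
Constraint 1 (W + Z = V) on D(W)={3,6,7} D(Z)={3,4,5,7,8,10} D(V)={4,5,10}: Z {3,4,5,7,8,10}->{3,4,7}; V {4,5,10}->{10}
Constraint 2 (W < V) on D(W)={3,6,7} D(V)={10}: no change
Constraint 3 (W < Z) on D(W)={3,6,7} D(Z)={3,4,7}: W {3,6,7}->{3,6}; Z {3,4,7}->{4,7}
So after all 3 constraints: D(V) = {10}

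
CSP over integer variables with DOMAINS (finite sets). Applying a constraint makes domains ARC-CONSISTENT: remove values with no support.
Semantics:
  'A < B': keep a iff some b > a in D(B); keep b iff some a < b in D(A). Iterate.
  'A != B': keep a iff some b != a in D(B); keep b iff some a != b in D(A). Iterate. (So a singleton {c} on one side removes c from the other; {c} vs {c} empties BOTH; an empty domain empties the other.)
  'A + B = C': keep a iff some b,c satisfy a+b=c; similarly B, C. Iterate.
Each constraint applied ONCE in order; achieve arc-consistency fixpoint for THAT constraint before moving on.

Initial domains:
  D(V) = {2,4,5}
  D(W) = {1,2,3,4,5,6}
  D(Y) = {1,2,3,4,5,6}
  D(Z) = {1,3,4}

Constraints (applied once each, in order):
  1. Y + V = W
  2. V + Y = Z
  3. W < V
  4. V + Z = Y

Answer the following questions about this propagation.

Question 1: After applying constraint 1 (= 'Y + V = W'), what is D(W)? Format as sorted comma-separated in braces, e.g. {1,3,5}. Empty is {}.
Constraint 1 (Y + V = W) on D(Y)={1,2,3,4,5,6} D(V)={2,4,5} D(W)={1,2,3,4,5,6}: Y {1,2,3,4,5,6}->{1,2,3,4}; W {1,2,3,4,5,6}->{3,4,5,6}
So after constraint 1: D(W) = {3,4,5,6}

Answer: {3,4,5,6}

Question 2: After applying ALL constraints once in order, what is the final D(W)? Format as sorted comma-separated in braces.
Answer: {}

Derivation:
Constraint 1 (Y + V = W) on D(Y)={1,2,3,4,5,6} D(V)={2,4,5} D(W)={1,2,3,4,5,6}: Y {1,2,3,4,5,6}->{1,2,3,4}; W {1,2,3,4,5,6}->{3,4,5,6}
Constraint 2 (V + Y = Z) on D(V)={2,4,5} D(Y)={1,2,3,4} D(Z)={1,3,4}: V {2,4,5}->{2}; Y {1,2,3,4}->{1,2}; Z {1,3,4}->{3,4}
Constraint 3 (W < V) on D(W)={3,4,5,6} D(V)={2}: W {3,4,5,6}->{}; V {2}->{}
Constraint 4 (V + Z = Y) on D(V)={} D(Z)={3,4} D(Y)={1,2}: Z {3,4}->{}; Y {1,2}->{}
So after all 4 constraints: D(W) = {}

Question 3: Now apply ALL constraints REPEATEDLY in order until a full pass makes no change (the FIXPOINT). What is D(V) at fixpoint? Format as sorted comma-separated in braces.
Answer: {}

Derivation:
pass 0 (initial): D(V)={2,4,5}
pass 1: V {2,4,5}->{}; W {1,2,3,4,5,6}->{}; Y {1,2,3,4,5,6}->{}; Z {1,3,4}->{}
pass 2: no change
Fixpoint after 2 passes: D(V) = {}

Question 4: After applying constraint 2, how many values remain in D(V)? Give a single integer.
Answer: 1

Derivation:
Constraint 1 (Y + V = W) on D(Y)={1,2,3,4,5,6} D(V)={2,4,5} D(W)={1,2,3,4,5,6}: Y {1,2,3,4,5,6}->{1,2,3,4}; W {1,2,3,4,5,6}->{3,4,5,6}
Constraint 2 (V + Y = Z) on D(V)={2,4,5} D(Y)={1,2,3,4} D(Z)={1,3,4}: V {2,4,5}->{2}; Y {1,2,3,4}->{1,2}; Z {1,3,4}->{3,4}
So after constraint 2: D(V)={2}, size = 1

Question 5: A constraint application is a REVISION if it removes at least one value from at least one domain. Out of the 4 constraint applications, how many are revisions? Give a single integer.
Constraint 1 (Y + V = W) on D(Y)={1,2,3,4,5,6} D(V)={2,4,5} D(W)={1,2,3,4,5,6}: Y {1,2,3,4,5,6}->{1,2,3,4}; W {1,2,3,4,5,6}->{3,4,5,6} => REVISION
Constraint 2 (V + Y = Z) on D(V)={2,4,5} D(Y)={1,2,3,4} D(Z)={1,3,4}: V {2,4,5}->{2}; Y {1,2,3,4}->{1,2}; Z {1,3,4}->{3,4} => REVISION
Constraint 3 (W < V) on D(W)={3,4,5,6} D(V)={2}: W {3,4,5,6}->{}; V {2}->{} => REVISION
Constraint 4 (V + Z = Y) on D(V)={} D(Z)={3,4} D(Y)={1,2}: Z {3,4}->{}; Y {1,2}->{} => REVISION
Total revisions = 4

Answer: 4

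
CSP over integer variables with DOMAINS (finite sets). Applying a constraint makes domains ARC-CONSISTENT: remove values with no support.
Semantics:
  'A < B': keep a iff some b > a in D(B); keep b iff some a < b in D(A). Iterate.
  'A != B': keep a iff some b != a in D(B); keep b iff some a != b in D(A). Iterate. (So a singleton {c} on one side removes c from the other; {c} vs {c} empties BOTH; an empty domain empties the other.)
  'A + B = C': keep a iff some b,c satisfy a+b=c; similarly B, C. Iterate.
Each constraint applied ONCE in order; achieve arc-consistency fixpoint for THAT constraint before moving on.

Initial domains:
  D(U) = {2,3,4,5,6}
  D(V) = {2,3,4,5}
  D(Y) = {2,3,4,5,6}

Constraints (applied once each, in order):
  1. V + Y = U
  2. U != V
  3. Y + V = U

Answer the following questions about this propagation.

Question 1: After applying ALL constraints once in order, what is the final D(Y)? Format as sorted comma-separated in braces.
Answer: {2,3,4}

Derivation:
Constraint 1 (V + Y = U) on D(V)={2,3,4,5} D(Y)={2,3,4,5,6} D(U)={2,3,4,5,6}: V {2,3,4,5}->{2,3,4}; Y {2,3,4,5,6}->{2,3,4}; U {2,3,4,5,6}->{4,5,6}
Constraint 2 (U != V) on D(U)={4,5,6} D(V)={2,3,4}: no change
Constraint 3 (Y + V = U) on D(Y)={2,3,4} D(V)={2,3,4} D(U)={4,5,6}: no change
So after all 3 constraints: D(Y) = {2,3,4}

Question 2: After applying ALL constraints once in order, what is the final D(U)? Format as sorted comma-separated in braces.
Answer: {4,5,6}

Derivation:
Constraint 1 (V + Y = U) on D(V)={2,3,4,5} D(Y)={2,3,4,5,6} D(U)={2,3,4,5,6}: V {2,3,4,5}->{2,3,4}; Y {2,3,4,5,6}->{2,3,4}; U {2,3,4,5,6}->{4,5,6}
Constraint 2 (U != V) on D(U)={4,5,6} D(V)={2,3,4}: no change
Constraint 3 (Y + V = U) on D(Y)={2,3,4} D(V)={2,3,4} D(U)={4,5,6}: no change
So after all 3 constraints: D(U) = {4,5,6}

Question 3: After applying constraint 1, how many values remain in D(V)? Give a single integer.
Answer: 3

Derivation:
Constraint 1 (V + Y = U) on D(V)={2,3,4,5} D(Y)={2,3,4,5,6} D(U)={2,3,4,5,6}: V {2,3,4,5}->{2,3,4}; Y {2,3,4,5,6}->{2,3,4}; U {2,3,4,5,6}->{4,5,6}
So after constraint 1: D(V)={2,3,4}, size = 3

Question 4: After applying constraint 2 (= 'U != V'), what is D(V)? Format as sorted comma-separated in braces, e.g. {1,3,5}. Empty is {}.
Answer: {2,3,4}

Derivation:
Constraint 1 (V + Y = U) on D(V)={2,3,4,5} D(Y)={2,3,4,5,6} D(U)={2,3,4,5,6}: V {2,3,4,5}->{2,3,4}; Y {2,3,4,5,6}->{2,3,4}; U {2,3,4,5,6}->{4,5,6}
Constraint 2 (U != V) on D(U)={4,5,6} D(V)={2,3,4}: no change
So after constraint 2: D(V) = {2,3,4}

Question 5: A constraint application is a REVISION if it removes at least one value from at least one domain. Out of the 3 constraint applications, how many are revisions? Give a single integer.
Constraint 1 (V + Y = U) on D(V)={2,3,4,5} D(Y)={2,3,4,5,6} D(U)={2,3,4,5,6}: V {2,3,4,5}->{2,3,4}; Y {2,3,4,5,6}->{2,3,4}; U {2,3,4,5,6}->{4,5,6} => REVISION
Constraint 2 (U != V) on D(U)={4,5,6} D(V)={2,3,4}: no change => not a revision
Constraint 3 (Y + V = U) on D(Y)={2,3,4} D(V)={2,3,4} D(U)={4,5,6}: no change => not a revision
Total revisions = 1

Answer: 1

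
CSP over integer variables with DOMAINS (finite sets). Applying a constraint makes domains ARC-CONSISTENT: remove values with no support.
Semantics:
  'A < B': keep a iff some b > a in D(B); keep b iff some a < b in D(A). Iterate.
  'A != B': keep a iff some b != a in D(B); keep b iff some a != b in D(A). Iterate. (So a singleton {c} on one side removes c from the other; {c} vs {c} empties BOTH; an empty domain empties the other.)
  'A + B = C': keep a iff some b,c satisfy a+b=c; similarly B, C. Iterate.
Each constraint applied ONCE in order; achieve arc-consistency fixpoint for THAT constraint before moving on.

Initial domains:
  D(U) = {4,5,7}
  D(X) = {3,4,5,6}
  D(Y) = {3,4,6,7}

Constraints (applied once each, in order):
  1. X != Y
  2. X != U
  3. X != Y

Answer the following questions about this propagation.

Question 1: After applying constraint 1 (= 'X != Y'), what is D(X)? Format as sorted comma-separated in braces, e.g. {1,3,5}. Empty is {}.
Constraint 1 (X != Y) on D(X)={3,4,5,6} D(Y)={3,4,6,7}: no change
So after constraint 1: D(X) = {3,4,5,6}

Answer: {3,4,5,6}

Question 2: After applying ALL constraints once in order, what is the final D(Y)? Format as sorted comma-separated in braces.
Constraint 1 (X != Y) on D(X)={3,4,5,6} D(Y)={3,4,6,7}: no change
Constraint 2 (X != U) on D(X)={3,4,5,6} D(U)={4,5,7}: no change
Constraint 3 (X != Y) on D(X)={3,4,5,6} D(Y)={3,4,6,7}: no change
So after all 3 constraints: D(Y) = {3,4,6,7}

Answer: {3,4,6,7}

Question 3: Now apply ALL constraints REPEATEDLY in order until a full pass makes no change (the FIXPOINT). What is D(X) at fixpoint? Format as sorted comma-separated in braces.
Answer: {3,4,5,6}

Derivation:
pass 0 (initial): D(X)={3,4,5,6}
pass 1: no change
Fixpoint after 1 passes: D(X) = {3,4,5,6}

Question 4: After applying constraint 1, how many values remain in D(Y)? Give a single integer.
Answer: 4

Derivation:
Constraint 1 (X != Y) on D(X)={3,4,5,6} D(Y)={3,4,6,7}: no change
So after constraint 1: D(Y)={3,4,6,7}, size = 4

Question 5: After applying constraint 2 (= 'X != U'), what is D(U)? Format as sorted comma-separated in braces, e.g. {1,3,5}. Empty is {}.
Answer: {4,5,7}

Derivation:
Constraint 1 (X != Y) on D(X)={3,4,5,6} D(Y)={3,4,6,7}: no change
Constraint 2 (X != U) on D(X)={3,4,5,6} D(U)={4,5,7}: no change
So after constraint 2: D(U) = {4,5,7}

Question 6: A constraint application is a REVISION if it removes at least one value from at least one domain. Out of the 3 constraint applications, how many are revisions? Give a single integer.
Constraint 1 (X != Y) on D(X)={3,4,5,6} D(Y)={3,4,6,7}: no change => not a revision
Constraint 2 (X != U) on D(X)={3,4,5,6} D(U)={4,5,7}: no change => not a revision
Constraint 3 (X != Y) on D(X)={3,4,5,6} D(Y)={3,4,6,7}: no change => not a revision
Total revisions = 0

Answer: 0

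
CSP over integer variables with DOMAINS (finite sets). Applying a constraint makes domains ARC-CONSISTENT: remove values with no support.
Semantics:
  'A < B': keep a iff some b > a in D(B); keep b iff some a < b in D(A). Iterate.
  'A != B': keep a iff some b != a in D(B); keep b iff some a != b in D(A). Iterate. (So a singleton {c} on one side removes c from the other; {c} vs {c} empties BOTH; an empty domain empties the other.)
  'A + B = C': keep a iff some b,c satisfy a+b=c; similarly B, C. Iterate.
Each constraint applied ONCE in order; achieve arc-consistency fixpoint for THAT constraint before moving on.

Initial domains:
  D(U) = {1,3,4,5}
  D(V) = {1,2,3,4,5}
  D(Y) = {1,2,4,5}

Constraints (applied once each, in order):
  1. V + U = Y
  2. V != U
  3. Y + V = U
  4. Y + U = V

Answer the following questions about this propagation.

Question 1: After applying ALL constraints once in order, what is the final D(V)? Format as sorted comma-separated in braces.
Constraint 1 (V + U = Y) on D(V)={1,2,3,4,5} D(U)={1,3,4,5} D(Y)={1,2,4,5}: V {1,2,3,4,5}->{1,2,3,4}; U {1,3,4,5}->{1,3,4}; Y {1,2,4,5}->{2,4,5}
Constraint 2 (V != U) on D(V)={1,2,3,4} D(U)={1,3,4}: no change
Constraint 3 (Y + V = U) on D(Y)={2,4,5} D(V)={1,2,3,4} D(U)={1,3,4}: Y {2,4,5}->{2}; V {1,2,3,4}->{1,2}; U {1,3,4}->{3,4}
Constraint 4 (Y + U = V) on D(Y)={2} D(U)={3,4} D(V)={1,2}: Y {2}->{}; U {3,4}->{}; V {1,2}->{}
So after all 4 constraints: D(V) = {}

Answer: {}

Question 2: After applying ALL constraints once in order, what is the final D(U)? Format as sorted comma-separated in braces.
Constraint 1 (V + U = Y) on D(V)={1,2,3,4,5} D(U)={1,3,4,5} D(Y)={1,2,4,5}: V {1,2,3,4,5}->{1,2,3,4}; U {1,3,4,5}->{1,3,4}; Y {1,2,4,5}->{2,4,5}
Constraint 2 (V != U) on D(V)={1,2,3,4} D(U)={1,3,4}: no change
Constraint 3 (Y + V = U) on D(Y)={2,4,5} D(V)={1,2,3,4} D(U)={1,3,4}: Y {2,4,5}->{2}; V {1,2,3,4}->{1,2}; U {1,3,4}->{3,4}
Constraint 4 (Y + U = V) on D(Y)={2} D(U)={3,4} D(V)={1,2}: Y {2}->{}; U {3,4}->{}; V {1,2}->{}
So after all 4 constraints: D(U) = {}

Answer: {}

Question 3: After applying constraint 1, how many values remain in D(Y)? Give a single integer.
Constraint 1 (V + U = Y) on D(V)={1,2,3,4,5} D(U)={1,3,4,5} D(Y)={1,2,4,5}: V {1,2,3,4,5}->{1,2,3,4}; U {1,3,4,5}->{1,3,4}; Y {1,2,4,5}->{2,4,5}
So after constraint 1: D(Y)={2,4,5}, size = 3

Answer: 3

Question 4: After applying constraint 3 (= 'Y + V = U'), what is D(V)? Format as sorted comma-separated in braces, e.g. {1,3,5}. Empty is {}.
Answer: {1,2}

Derivation:
Constraint 1 (V + U = Y) on D(V)={1,2,3,4,5} D(U)={1,3,4,5} D(Y)={1,2,4,5}: V {1,2,3,4,5}->{1,2,3,4}; U {1,3,4,5}->{1,3,4}; Y {1,2,4,5}->{2,4,5}
Constraint 2 (V != U) on D(V)={1,2,3,4} D(U)={1,3,4}: no change
Constraint 3 (Y + V = U) on D(Y)={2,4,5} D(V)={1,2,3,4} D(U)={1,3,4}: Y {2,4,5}->{2}; V {1,2,3,4}->{1,2}; U {1,3,4}->{3,4}
So after constraint 3: D(V) = {1,2}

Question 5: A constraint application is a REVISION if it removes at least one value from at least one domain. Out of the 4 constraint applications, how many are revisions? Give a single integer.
Answer: 3

Derivation:
Constraint 1 (V + U = Y) on D(V)={1,2,3,4,5} D(U)={1,3,4,5} D(Y)={1,2,4,5}: V {1,2,3,4,5}->{1,2,3,4}; U {1,3,4,5}->{1,3,4}; Y {1,2,4,5}->{2,4,5} => REVISION
Constraint 2 (V != U) on D(V)={1,2,3,4} D(U)={1,3,4}: no change => not a revision
Constraint 3 (Y + V = U) on D(Y)={2,4,5} D(V)={1,2,3,4} D(U)={1,3,4}: Y {2,4,5}->{2}; V {1,2,3,4}->{1,2}; U {1,3,4}->{3,4} => REVISION
Constraint 4 (Y + U = V) on D(Y)={2} D(U)={3,4} D(V)={1,2}: Y {2}->{}; U {3,4}->{}; V {1,2}->{} => REVISION
Total revisions = 3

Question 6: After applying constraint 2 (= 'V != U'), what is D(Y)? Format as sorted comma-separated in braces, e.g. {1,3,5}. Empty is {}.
Constraint 1 (V + U = Y) on D(V)={1,2,3,4,5} D(U)={1,3,4,5} D(Y)={1,2,4,5}: V {1,2,3,4,5}->{1,2,3,4}; U {1,3,4,5}->{1,3,4}; Y {1,2,4,5}->{2,4,5}
Constraint 2 (V != U) on D(V)={1,2,3,4} D(U)={1,3,4}: no change
So after constraint 2: D(Y) = {2,4,5}

Answer: {2,4,5}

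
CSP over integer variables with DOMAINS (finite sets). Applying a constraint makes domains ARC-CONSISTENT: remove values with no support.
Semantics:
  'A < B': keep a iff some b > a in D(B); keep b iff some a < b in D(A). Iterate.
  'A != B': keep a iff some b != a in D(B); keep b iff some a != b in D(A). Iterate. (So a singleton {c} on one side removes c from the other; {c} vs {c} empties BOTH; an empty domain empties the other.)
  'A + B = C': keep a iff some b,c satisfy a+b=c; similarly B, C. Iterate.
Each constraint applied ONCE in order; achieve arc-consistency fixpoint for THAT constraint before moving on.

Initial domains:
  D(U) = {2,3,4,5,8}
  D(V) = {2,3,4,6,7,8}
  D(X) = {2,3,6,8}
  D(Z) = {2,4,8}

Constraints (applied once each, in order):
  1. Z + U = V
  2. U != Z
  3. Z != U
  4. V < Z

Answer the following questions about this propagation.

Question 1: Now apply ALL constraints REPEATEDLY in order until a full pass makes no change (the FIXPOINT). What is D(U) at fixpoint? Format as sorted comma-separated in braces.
pass 0 (initial): D(U)={2,3,4,5,8}
pass 1: U {2,3,4,5,8}->{2,3,4,5}; V {2,3,4,6,7,8}->{}; Z {2,4,8}->{}
pass 2: U {2,3,4,5}->{}
pass 3: no change
Fixpoint after 3 passes: D(U) = {}

Answer: {}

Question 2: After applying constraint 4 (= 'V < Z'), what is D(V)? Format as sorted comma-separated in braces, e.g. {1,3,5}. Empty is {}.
Constraint 1 (Z + U = V) on D(Z)={2,4,8} D(U)={2,3,4,5,8} D(V)={2,3,4,6,7,8}: Z {2,4,8}->{2,4}; U {2,3,4,5,8}->{2,3,4,5}; V {2,3,4,6,7,8}->{4,6,7,8}
Constraint 2 (U != Z) on D(U)={2,3,4,5} D(Z)={2,4}: no change
Constraint 3 (Z != U) on D(Z)={2,4} D(U)={2,3,4,5}: no change
Constraint 4 (V < Z) on D(V)={4,6,7,8} D(Z)={2,4}: V {4,6,7,8}->{}; Z {2,4}->{}
So after constraint 4: D(V) = {}

Answer: {}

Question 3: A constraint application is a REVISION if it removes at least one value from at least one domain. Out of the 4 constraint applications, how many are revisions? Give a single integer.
Answer: 2

Derivation:
Constraint 1 (Z + U = V) on D(Z)={2,4,8} D(U)={2,3,4,5,8} D(V)={2,3,4,6,7,8}: Z {2,4,8}->{2,4}; U {2,3,4,5,8}->{2,3,4,5}; V {2,3,4,6,7,8}->{4,6,7,8} => REVISION
Constraint 2 (U != Z) on D(U)={2,3,4,5} D(Z)={2,4}: no change => not a revision
Constraint 3 (Z != U) on D(Z)={2,4} D(U)={2,3,4,5}: no change => not a revision
Constraint 4 (V < Z) on D(V)={4,6,7,8} D(Z)={2,4}: V {4,6,7,8}->{}; Z {2,4}->{} => REVISION
Total revisions = 2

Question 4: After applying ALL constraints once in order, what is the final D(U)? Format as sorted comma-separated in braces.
Constraint 1 (Z + U = V) on D(Z)={2,4,8} D(U)={2,3,4,5,8} D(V)={2,3,4,6,7,8}: Z {2,4,8}->{2,4}; U {2,3,4,5,8}->{2,3,4,5}; V {2,3,4,6,7,8}->{4,6,7,8}
Constraint 2 (U != Z) on D(U)={2,3,4,5} D(Z)={2,4}: no change
Constraint 3 (Z != U) on D(Z)={2,4} D(U)={2,3,4,5}: no change
Constraint 4 (V < Z) on D(V)={4,6,7,8} D(Z)={2,4}: V {4,6,7,8}->{}; Z {2,4}->{}
So after all 4 constraints: D(U) = {2,3,4,5}

Answer: {2,3,4,5}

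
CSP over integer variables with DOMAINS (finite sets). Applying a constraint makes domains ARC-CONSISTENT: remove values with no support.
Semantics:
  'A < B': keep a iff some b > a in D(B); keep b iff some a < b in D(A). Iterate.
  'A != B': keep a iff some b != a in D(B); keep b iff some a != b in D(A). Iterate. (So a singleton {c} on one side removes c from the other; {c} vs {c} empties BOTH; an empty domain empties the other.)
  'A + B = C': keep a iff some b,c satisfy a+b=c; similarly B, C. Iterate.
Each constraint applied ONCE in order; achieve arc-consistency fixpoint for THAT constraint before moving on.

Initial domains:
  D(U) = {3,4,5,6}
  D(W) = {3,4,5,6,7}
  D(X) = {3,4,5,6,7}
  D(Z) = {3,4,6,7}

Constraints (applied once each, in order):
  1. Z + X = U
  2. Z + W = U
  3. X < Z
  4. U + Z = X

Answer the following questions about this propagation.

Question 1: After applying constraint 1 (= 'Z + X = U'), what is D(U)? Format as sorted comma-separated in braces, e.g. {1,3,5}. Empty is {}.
Constraint 1 (Z + X = U) on D(Z)={3,4,6,7} D(X)={3,4,5,6,7} D(U)={3,4,5,6}: Z {3,4,6,7}->{3}; X {3,4,5,6,7}->{3}; U {3,4,5,6}->{6}
So after constraint 1: D(U) = {6}

Answer: {6}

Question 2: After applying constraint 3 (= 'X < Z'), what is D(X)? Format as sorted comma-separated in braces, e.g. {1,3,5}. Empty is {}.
Constraint 1 (Z + X = U) on D(Z)={3,4,6,7} D(X)={3,4,5,6,7} D(U)={3,4,5,6}: Z {3,4,6,7}->{3}; X {3,4,5,6,7}->{3}; U {3,4,5,6}->{6}
Constraint 2 (Z + W = U) on D(Z)={3} D(W)={3,4,5,6,7} D(U)={6}: W {3,4,5,6,7}->{3}
Constraint 3 (X < Z) on D(X)={3} D(Z)={3}: X {3}->{}; Z {3}->{}
So after constraint 3: D(X) = {}

Answer: {}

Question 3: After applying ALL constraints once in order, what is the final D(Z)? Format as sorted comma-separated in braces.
Answer: {}

Derivation:
Constraint 1 (Z + X = U) on D(Z)={3,4,6,7} D(X)={3,4,5,6,7} D(U)={3,4,5,6}: Z {3,4,6,7}->{3}; X {3,4,5,6,7}->{3}; U {3,4,5,6}->{6}
Constraint 2 (Z + W = U) on D(Z)={3} D(W)={3,4,5,6,7} D(U)={6}: W {3,4,5,6,7}->{3}
Constraint 3 (X < Z) on D(X)={3} D(Z)={3}: X {3}->{}; Z {3}->{}
Constraint 4 (U + Z = X) on D(U)={6} D(Z)={} D(X)={}: U {6}->{}
So after all 4 constraints: D(Z) = {}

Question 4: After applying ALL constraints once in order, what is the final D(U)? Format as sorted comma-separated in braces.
Answer: {}

Derivation:
Constraint 1 (Z + X = U) on D(Z)={3,4,6,7} D(X)={3,4,5,6,7} D(U)={3,4,5,6}: Z {3,4,6,7}->{3}; X {3,4,5,6,7}->{3}; U {3,4,5,6}->{6}
Constraint 2 (Z + W = U) on D(Z)={3} D(W)={3,4,5,6,7} D(U)={6}: W {3,4,5,6,7}->{3}
Constraint 3 (X < Z) on D(X)={3} D(Z)={3}: X {3}->{}; Z {3}->{}
Constraint 4 (U + Z = X) on D(U)={6} D(Z)={} D(X)={}: U {6}->{}
So after all 4 constraints: D(U) = {}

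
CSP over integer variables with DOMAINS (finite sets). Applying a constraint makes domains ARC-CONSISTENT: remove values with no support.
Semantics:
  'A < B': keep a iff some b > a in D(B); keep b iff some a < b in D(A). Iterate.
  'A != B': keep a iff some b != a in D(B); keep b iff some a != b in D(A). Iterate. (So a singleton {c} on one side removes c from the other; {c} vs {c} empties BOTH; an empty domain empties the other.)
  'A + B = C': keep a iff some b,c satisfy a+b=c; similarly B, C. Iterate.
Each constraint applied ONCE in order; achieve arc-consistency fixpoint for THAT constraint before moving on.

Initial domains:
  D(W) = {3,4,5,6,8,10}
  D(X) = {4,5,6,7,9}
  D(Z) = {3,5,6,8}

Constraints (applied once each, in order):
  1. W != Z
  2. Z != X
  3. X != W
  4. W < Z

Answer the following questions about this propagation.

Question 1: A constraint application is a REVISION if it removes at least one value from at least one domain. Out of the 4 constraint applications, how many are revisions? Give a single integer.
Answer: 1

Derivation:
Constraint 1 (W != Z) on D(W)={3,4,5,6,8,10} D(Z)={3,5,6,8}: no change => not a revision
Constraint 2 (Z != X) on D(Z)={3,5,6,8} D(X)={4,5,6,7,9}: no change => not a revision
Constraint 3 (X != W) on D(X)={4,5,6,7,9} D(W)={3,4,5,6,8,10}: no change => not a revision
Constraint 4 (W < Z) on D(W)={3,4,5,6,8,10} D(Z)={3,5,6,8}: W {3,4,5,6,8,10}->{3,4,5,6}; Z {3,5,6,8}->{5,6,8} => REVISION
Total revisions = 1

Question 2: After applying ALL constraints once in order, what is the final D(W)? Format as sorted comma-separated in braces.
Answer: {3,4,5,6}

Derivation:
Constraint 1 (W != Z) on D(W)={3,4,5,6,8,10} D(Z)={3,5,6,8}: no change
Constraint 2 (Z != X) on D(Z)={3,5,6,8} D(X)={4,5,6,7,9}: no change
Constraint 3 (X != W) on D(X)={4,5,6,7,9} D(W)={3,4,5,6,8,10}: no change
Constraint 4 (W < Z) on D(W)={3,4,5,6,8,10} D(Z)={3,5,6,8}: W {3,4,5,6,8,10}->{3,4,5,6}; Z {3,5,6,8}->{5,6,8}
So after all 4 constraints: D(W) = {3,4,5,6}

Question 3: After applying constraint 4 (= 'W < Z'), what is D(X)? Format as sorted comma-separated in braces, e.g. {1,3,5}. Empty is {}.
Constraint 1 (W != Z) on D(W)={3,4,5,6,8,10} D(Z)={3,5,6,8}: no change
Constraint 2 (Z != X) on D(Z)={3,5,6,8} D(X)={4,5,6,7,9}: no change
Constraint 3 (X != W) on D(X)={4,5,6,7,9} D(W)={3,4,5,6,8,10}: no change
Constraint 4 (W < Z) on D(W)={3,4,5,6,8,10} D(Z)={3,5,6,8}: W {3,4,5,6,8,10}->{3,4,5,6}; Z {3,5,6,8}->{5,6,8}
So after constraint 4: D(X) = {4,5,6,7,9}

Answer: {4,5,6,7,9}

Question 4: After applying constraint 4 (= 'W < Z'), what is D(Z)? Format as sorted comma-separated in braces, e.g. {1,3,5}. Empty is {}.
Answer: {5,6,8}

Derivation:
Constraint 1 (W != Z) on D(W)={3,4,5,6,8,10} D(Z)={3,5,6,8}: no change
Constraint 2 (Z != X) on D(Z)={3,5,6,8} D(X)={4,5,6,7,9}: no change
Constraint 3 (X != W) on D(X)={4,5,6,7,9} D(W)={3,4,5,6,8,10}: no change
Constraint 4 (W < Z) on D(W)={3,4,5,6,8,10} D(Z)={3,5,6,8}: W {3,4,5,6,8,10}->{3,4,5,6}; Z {3,5,6,8}->{5,6,8}
So after constraint 4: D(Z) = {5,6,8}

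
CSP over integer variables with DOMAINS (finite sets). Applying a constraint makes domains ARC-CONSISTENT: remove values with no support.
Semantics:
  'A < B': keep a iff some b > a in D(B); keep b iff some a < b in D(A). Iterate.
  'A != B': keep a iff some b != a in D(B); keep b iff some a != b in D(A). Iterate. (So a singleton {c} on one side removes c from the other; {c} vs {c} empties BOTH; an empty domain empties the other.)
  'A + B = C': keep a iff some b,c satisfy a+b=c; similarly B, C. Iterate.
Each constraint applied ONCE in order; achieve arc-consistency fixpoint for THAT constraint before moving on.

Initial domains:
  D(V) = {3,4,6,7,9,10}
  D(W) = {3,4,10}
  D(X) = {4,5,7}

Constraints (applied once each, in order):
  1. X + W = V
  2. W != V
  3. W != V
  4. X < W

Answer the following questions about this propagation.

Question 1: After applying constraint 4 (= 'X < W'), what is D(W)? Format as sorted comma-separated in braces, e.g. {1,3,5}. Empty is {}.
Answer: {}

Derivation:
Constraint 1 (X + W = V) on D(X)={4,5,7} D(W)={3,4,10} D(V)={3,4,6,7,9,10}: W {3,4,10}->{3,4}; V {3,4,6,7,9,10}->{7,9,10}
Constraint 2 (W != V) on D(W)={3,4} D(V)={7,9,10}: no change
Constraint 3 (W != V) on D(W)={3,4} D(V)={7,9,10}: no change
Constraint 4 (X < W) on D(X)={4,5,7} D(W)={3,4}: X {4,5,7}->{}; W {3,4}->{}
So after constraint 4: D(W) = {}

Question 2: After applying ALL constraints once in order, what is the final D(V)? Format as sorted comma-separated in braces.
Constraint 1 (X + W = V) on D(X)={4,5,7} D(W)={3,4,10} D(V)={3,4,6,7,9,10}: W {3,4,10}->{3,4}; V {3,4,6,7,9,10}->{7,9,10}
Constraint 2 (W != V) on D(W)={3,4} D(V)={7,9,10}: no change
Constraint 3 (W != V) on D(W)={3,4} D(V)={7,9,10}: no change
Constraint 4 (X < W) on D(X)={4,5,7} D(W)={3,4}: X {4,5,7}->{}; W {3,4}->{}
So after all 4 constraints: D(V) = {7,9,10}

Answer: {7,9,10}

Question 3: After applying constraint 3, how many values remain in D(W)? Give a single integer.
Answer: 2

Derivation:
Constraint 1 (X + W = V) on D(X)={4,5,7} D(W)={3,4,10} D(V)={3,4,6,7,9,10}: W {3,4,10}->{3,4}; V {3,4,6,7,9,10}->{7,9,10}
Constraint 2 (W != V) on D(W)={3,4} D(V)={7,9,10}: no change
Constraint 3 (W != V) on D(W)={3,4} D(V)={7,9,10}: no change
So after constraint 3: D(W)={3,4}, size = 2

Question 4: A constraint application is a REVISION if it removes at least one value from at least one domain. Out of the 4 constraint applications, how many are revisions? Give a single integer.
Answer: 2

Derivation:
Constraint 1 (X + W = V) on D(X)={4,5,7} D(W)={3,4,10} D(V)={3,4,6,7,9,10}: W {3,4,10}->{3,4}; V {3,4,6,7,9,10}->{7,9,10} => REVISION
Constraint 2 (W != V) on D(W)={3,4} D(V)={7,9,10}: no change => not a revision
Constraint 3 (W != V) on D(W)={3,4} D(V)={7,9,10}: no change => not a revision
Constraint 4 (X < W) on D(X)={4,5,7} D(W)={3,4}: X {4,5,7}->{}; W {3,4}->{} => REVISION
Total revisions = 2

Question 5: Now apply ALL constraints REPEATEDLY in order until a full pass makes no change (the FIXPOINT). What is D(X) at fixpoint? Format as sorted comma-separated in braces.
Answer: {}

Derivation:
pass 0 (initial): D(X)={4,5,7}
pass 1: V {3,4,6,7,9,10}->{7,9,10}; W {3,4,10}->{}; X {4,5,7}->{}
pass 2: V {7,9,10}->{}
pass 3: no change
Fixpoint after 3 passes: D(X) = {}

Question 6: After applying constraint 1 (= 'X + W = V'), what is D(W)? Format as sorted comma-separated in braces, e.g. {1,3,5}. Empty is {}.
Answer: {3,4}

Derivation:
Constraint 1 (X + W = V) on D(X)={4,5,7} D(W)={3,4,10} D(V)={3,4,6,7,9,10}: W {3,4,10}->{3,4}; V {3,4,6,7,9,10}->{7,9,10}
So after constraint 1: D(W) = {3,4}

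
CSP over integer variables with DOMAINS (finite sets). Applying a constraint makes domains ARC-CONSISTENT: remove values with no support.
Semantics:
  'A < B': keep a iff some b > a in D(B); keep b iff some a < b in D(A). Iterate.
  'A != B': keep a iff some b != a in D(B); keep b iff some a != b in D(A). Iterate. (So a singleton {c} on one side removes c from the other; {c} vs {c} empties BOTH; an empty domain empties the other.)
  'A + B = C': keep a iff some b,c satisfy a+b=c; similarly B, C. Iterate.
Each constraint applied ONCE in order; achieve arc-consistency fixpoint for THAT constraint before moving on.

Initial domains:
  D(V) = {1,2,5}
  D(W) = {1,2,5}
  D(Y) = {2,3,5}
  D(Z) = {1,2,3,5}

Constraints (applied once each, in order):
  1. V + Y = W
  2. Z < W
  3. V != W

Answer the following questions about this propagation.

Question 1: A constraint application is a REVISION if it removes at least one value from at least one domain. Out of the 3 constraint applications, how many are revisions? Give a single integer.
Constraint 1 (V + Y = W) on D(V)={1,2,5} D(Y)={2,3,5} D(W)={1,2,5}: V {1,2,5}->{2}; Y {2,3,5}->{3}; W {1,2,5}->{5} => REVISION
Constraint 2 (Z < W) on D(Z)={1,2,3,5} D(W)={5}: Z {1,2,3,5}->{1,2,3} => REVISION
Constraint 3 (V != W) on D(V)={2} D(W)={5}: no change => not a revision
Total revisions = 2

Answer: 2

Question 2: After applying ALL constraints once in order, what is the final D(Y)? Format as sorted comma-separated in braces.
Constraint 1 (V + Y = W) on D(V)={1,2,5} D(Y)={2,3,5} D(W)={1,2,5}: V {1,2,5}->{2}; Y {2,3,5}->{3}; W {1,2,5}->{5}
Constraint 2 (Z < W) on D(Z)={1,2,3,5} D(W)={5}: Z {1,2,3,5}->{1,2,3}
Constraint 3 (V != W) on D(V)={2} D(W)={5}: no change
So after all 3 constraints: D(Y) = {3}

Answer: {3}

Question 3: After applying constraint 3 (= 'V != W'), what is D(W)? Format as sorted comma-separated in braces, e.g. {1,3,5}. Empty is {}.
Constraint 1 (V + Y = W) on D(V)={1,2,5} D(Y)={2,3,5} D(W)={1,2,5}: V {1,2,5}->{2}; Y {2,3,5}->{3}; W {1,2,5}->{5}
Constraint 2 (Z < W) on D(Z)={1,2,3,5} D(W)={5}: Z {1,2,3,5}->{1,2,3}
Constraint 3 (V != W) on D(V)={2} D(W)={5}: no change
So after constraint 3: D(W) = {5}

Answer: {5}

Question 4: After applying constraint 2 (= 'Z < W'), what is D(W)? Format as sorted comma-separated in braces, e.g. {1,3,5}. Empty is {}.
Constraint 1 (V + Y = W) on D(V)={1,2,5} D(Y)={2,3,5} D(W)={1,2,5}: V {1,2,5}->{2}; Y {2,3,5}->{3}; W {1,2,5}->{5}
Constraint 2 (Z < W) on D(Z)={1,2,3,5} D(W)={5}: Z {1,2,3,5}->{1,2,3}
So after constraint 2: D(W) = {5}

Answer: {5}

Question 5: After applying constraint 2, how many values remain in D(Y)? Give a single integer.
Constraint 1 (V + Y = W) on D(V)={1,2,5} D(Y)={2,3,5} D(W)={1,2,5}: V {1,2,5}->{2}; Y {2,3,5}->{3}; W {1,2,5}->{5}
Constraint 2 (Z < W) on D(Z)={1,2,3,5} D(W)={5}: Z {1,2,3,5}->{1,2,3}
So after constraint 2: D(Y)={3}, size = 1

Answer: 1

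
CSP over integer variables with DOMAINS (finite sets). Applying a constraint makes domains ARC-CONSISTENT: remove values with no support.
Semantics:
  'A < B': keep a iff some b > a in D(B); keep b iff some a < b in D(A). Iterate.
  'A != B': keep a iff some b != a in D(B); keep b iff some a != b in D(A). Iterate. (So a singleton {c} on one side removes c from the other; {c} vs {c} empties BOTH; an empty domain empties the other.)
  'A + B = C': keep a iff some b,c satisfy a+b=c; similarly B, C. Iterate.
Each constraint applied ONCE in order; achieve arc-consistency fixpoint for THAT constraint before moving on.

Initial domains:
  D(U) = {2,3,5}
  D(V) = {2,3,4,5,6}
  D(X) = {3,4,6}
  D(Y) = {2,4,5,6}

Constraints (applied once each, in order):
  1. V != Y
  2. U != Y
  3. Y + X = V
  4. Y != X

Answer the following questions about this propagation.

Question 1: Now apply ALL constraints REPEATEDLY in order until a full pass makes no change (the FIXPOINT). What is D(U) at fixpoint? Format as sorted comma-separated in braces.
Answer: {3,5}

Derivation:
pass 0 (initial): D(U)={2,3,5}
pass 1: V {2,3,4,5,6}->{5,6}; X {3,4,6}->{3,4}; Y {2,4,5,6}->{2}
pass 2: U {2,3,5}->{3,5}
pass 3: no change
Fixpoint after 3 passes: D(U) = {3,5}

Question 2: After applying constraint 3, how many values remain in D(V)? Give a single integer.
Constraint 1 (V != Y) on D(V)={2,3,4,5,6} D(Y)={2,4,5,6}: no change
Constraint 2 (U != Y) on D(U)={2,3,5} D(Y)={2,4,5,6}: no change
Constraint 3 (Y + X = V) on D(Y)={2,4,5,6} D(X)={3,4,6} D(V)={2,3,4,5,6}: Y {2,4,5,6}->{2}; X {3,4,6}->{3,4}; V {2,3,4,5,6}->{5,6}
So after constraint 3: D(V)={5,6}, size = 2

Answer: 2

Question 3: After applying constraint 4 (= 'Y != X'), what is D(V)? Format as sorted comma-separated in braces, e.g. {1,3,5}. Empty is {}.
Answer: {5,6}

Derivation:
Constraint 1 (V != Y) on D(V)={2,3,4,5,6} D(Y)={2,4,5,6}: no change
Constraint 2 (U != Y) on D(U)={2,3,5} D(Y)={2,4,5,6}: no change
Constraint 3 (Y + X = V) on D(Y)={2,4,5,6} D(X)={3,4,6} D(V)={2,3,4,5,6}: Y {2,4,5,6}->{2}; X {3,4,6}->{3,4}; V {2,3,4,5,6}->{5,6}
Constraint 4 (Y != X) on D(Y)={2} D(X)={3,4}: no change
So after constraint 4: D(V) = {5,6}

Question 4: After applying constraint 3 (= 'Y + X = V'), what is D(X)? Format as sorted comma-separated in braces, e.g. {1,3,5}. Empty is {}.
Constraint 1 (V != Y) on D(V)={2,3,4,5,6} D(Y)={2,4,5,6}: no change
Constraint 2 (U != Y) on D(U)={2,3,5} D(Y)={2,4,5,6}: no change
Constraint 3 (Y + X = V) on D(Y)={2,4,5,6} D(X)={3,4,6} D(V)={2,3,4,5,6}: Y {2,4,5,6}->{2}; X {3,4,6}->{3,4}; V {2,3,4,5,6}->{5,6}
So after constraint 3: D(X) = {3,4}

Answer: {3,4}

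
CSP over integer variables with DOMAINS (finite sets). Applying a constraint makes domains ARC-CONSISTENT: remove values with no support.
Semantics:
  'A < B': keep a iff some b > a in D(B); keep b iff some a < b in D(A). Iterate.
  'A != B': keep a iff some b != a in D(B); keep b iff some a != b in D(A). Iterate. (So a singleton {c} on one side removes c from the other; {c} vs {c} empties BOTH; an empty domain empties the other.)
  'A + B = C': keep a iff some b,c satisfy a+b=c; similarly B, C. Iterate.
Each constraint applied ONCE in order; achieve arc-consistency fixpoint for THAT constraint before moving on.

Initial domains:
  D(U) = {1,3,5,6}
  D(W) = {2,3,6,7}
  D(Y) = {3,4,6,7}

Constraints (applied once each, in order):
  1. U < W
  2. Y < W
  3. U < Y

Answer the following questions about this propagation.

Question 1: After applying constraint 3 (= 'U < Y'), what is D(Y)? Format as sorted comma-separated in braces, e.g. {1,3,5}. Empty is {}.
Answer: {3,4,6}

Derivation:
Constraint 1 (U < W) on D(U)={1,3,5,6} D(W)={2,3,6,7}: no change
Constraint 2 (Y < W) on D(Y)={3,4,6,7} D(W)={2,3,6,7}: Y {3,4,6,7}->{3,4,6}; W {2,3,6,7}->{6,7}
Constraint 3 (U < Y) on D(U)={1,3,5,6} D(Y)={3,4,6}: U {1,3,5,6}->{1,3,5}
So after constraint 3: D(Y) = {3,4,6}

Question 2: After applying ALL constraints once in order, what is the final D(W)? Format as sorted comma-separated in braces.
Answer: {6,7}

Derivation:
Constraint 1 (U < W) on D(U)={1,3,5,6} D(W)={2,3,6,7}: no change
Constraint 2 (Y < W) on D(Y)={3,4,6,7} D(W)={2,3,6,7}: Y {3,4,6,7}->{3,4,6}; W {2,3,6,7}->{6,7}
Constraint 3 (U < Y) on D(U)={1,3,5,6} D(Y)={3,4,6}: U {1,3,5,6}->{1,3,5}
So after all 3 constraints: D(W) = {6,7}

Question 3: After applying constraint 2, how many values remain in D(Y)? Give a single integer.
Constraint 1 (U < W) on D(U)={1,3,5,6} D(W)={2,3,6,7}: no change
Constraint 2 (Y < W) on D(Y)={3,4,6,7} D(W)={2,3,6,7}: Y {3,4,6,7}->{3,4,6}; W {2,3,6,7}->{6,7}
So after constraint 2: D(Y)={3,4,6}, size = 3

Answer: 3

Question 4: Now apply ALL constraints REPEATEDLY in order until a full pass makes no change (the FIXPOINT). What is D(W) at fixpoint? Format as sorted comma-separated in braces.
pass 0 (initial): D(W)={2,3,6,7}
pass 1: U {1,3,5,6}->{1,3,5}; W {2,3,6,7}->{6,7}; Y {3,4,6,7}->{3,4,6}
pass 2: no change
Fixpoint after 2 passes: D(W) = {6,7}

Answer: {6,7}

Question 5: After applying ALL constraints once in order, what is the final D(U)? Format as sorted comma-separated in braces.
Constraint 1 (U < W) on D(U)={1,3,5,6} D(W)={2,3,6,7}: no change
Constraint 2 (Y < W) on D(Y)={3,4,6,7} D(W)={2,3,6,7}: Y {3,4,6,7}->{3,4,6}; W {2,3,6,7}->{6,7}
Constraint 3 (U < Y) on D(U)={1,3,5,6} D(Y)={3,4,6}: U {1,3,5,6}->{1,3,5}
So after all 3 constraints: D(U) = {1,3,5}

Answer: {1,3,5}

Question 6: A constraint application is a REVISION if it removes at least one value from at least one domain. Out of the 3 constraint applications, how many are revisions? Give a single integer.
Answer: 2

Derivation:
Constraint 1 (U < W) on D(U)={1,3,5,6} D(W)={2,3,6,7}: no change => not a revision
Constraint 2 (Y < W) on D(Y)={3,4,6,7} D(W)={2,3,6,7}: Y {3,4,6,7}->{3,4,6}; W {2,3,6,7}->{6,7} => REVISION
Constraint 3 (U < Y) on D(U)={1,3,5,6} D(Y)={3,4,6}: U {1,3,5,6}->{1,3,5} => REVISION
Total revisions = 2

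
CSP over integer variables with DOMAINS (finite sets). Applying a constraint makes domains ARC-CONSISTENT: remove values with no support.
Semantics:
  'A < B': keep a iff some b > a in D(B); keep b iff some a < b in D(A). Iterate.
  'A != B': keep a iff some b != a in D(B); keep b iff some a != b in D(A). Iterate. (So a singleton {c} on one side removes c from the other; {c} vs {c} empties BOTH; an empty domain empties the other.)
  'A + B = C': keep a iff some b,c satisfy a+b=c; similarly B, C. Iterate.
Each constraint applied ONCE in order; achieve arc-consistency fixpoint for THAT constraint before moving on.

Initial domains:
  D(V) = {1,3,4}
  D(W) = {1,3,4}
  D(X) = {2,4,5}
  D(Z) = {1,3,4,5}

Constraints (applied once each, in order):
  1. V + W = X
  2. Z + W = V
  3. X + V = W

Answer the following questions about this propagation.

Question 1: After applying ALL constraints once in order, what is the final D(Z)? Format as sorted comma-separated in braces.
Answer: {1,3}

Derivation:
Constraint 1 (V + W = X) on D(V)={1,3,4} D(W)={1,3,4} D(X)={2,4,5}: no change
Constraint 2 (Z + W = V) on D(Z)={1,3,4,5} D(W)={1,3,4} D(V)={1,3,4}: Z {1,3,4,5}->{1,3}; W {1,3,4}->{1,3}; V {1,3,4}->{4}
Constraint 3 (X + V = W) on D(X)={2,4,5} D(V)={4} D(W)={1,3}: X {2,4,5}->{}; V {4}->{}; W {1,3}->{}
So after all 3 constraints: D(Z) = {1,3}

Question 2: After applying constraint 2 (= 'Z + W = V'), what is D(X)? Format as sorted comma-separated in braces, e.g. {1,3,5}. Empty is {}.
Constraint 1 (V + W = X) on D(V)={1,3,4} D(W)={1,3,4} D(X)={2,4,5}: no change
Constraint 2 (Z + W = V) on D(Z)={1,3,4,5} D(W)={1,3,4} D(V)={1,3,4}: Z {1,3,4,5}->{1,3}; W {1,3,4}->{1,3}; V {1,3,4}->{4}
So after constraint 2: D(X) = {2,4,5}

Answer: {2,4,5}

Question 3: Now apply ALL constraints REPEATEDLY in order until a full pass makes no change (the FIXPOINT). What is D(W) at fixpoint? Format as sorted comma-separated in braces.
pass 0 (initial): D(W)={1,3,4}
pass 1: V {1,3,4}->{}; W {1,3,4}->{}; X {2,4,5}->{}; Z {1,3,4,5}->{1,3}
pass 2: Z {1,3}->{}
pass 3: no change
Fixpoint after 3 passes: D(W) = {}

Answer: {}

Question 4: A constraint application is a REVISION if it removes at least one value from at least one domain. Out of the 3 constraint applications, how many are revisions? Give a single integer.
Answer: 2

Derivation:
Constraint 1 (V + W = X) on D(V)={1,3,4} D(W)={1,3,4} D(X)={2,4,5}: no change => not a revision
Constraint 2 (Z + W = V) on D(Z)={1,3,4,5} D(W)={1,3,4} D(V)={1,3,4}: Z {1,3,4,5}->{1,3}; W {1,3,4}->{1,3}; V {1,3,4}->{4} => REVISION
Constraint 3 (X + V = W) on D(X)={2,4,5} D(V)={4} D(W)={1,3}: X {2,4,5}->{}; V {4}->{}; W {1,3}->{} => REVISION
Total revisions = 2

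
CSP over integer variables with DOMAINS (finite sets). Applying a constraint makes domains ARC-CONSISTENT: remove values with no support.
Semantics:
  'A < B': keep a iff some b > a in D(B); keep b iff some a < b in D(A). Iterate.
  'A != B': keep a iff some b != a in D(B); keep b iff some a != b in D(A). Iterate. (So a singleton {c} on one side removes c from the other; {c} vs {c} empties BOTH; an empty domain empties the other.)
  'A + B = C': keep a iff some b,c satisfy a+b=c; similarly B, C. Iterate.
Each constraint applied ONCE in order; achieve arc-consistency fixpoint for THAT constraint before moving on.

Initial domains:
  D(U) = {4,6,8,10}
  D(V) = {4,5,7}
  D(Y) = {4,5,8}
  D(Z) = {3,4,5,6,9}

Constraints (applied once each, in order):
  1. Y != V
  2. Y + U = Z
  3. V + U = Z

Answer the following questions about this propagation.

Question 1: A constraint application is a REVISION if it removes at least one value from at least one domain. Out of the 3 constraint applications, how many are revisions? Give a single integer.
Answer: 2

Derivation:
Constraint 1 (Y != V) on D(Y)={4,5,8} D(V)={4,5,7}: no change => not a revision
Constraint 2 (Y + U = Z) on D(Y)={4,5,8} D(U)={4,6,8,10} D(Z)={3,4,5,6,9}: Y {4,5,8}->{5}; U {4,6,8,10}->{4}; Z {3,4,5,6,9}->{9} => REVISION
Constraint 3 (V + U = Z) on D(V)={4,5,7} D(U)={4} D(Z)={9}: V {4,5,7}->{5} => REVISION
Total revisions = 2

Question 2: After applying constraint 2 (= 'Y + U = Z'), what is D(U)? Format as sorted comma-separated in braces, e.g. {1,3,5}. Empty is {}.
Constraint 1 (Y != V) on D(Y)={4,5,8} D(V)={4,5,7}: no change
Constraint 2 (Y + U = Z) on D(Y)={4,5,8} D(U)={4,6,8,10} D(Z)={3,4,5,6,9}: Y {4,5,8}->{5}; U {4,6,8,10}->{4}; Z {3,4,5,6,9}->{9}
So after constraint 2: D(U) = {4}

Answer: {4}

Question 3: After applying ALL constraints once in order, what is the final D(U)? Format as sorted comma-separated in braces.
Constraint 1 (Y != V) on D(Y)={4,5,8} D(V)={4,5,7}: no change
Constraint 2 (Y + U = Z) on D(Y)={4,5,8} D(U)={4,6,8,10} D(Z)={3,4,5,6,9}: Y {4,5,8}->{5}; U {4,6,8,10}->{4}; Z {3,4,5,6,9}->{9}
Constraint 3 (V + U = Z) on D(V)={4,5,7} D(U)={4} D(Z)={9}: V {4,5,7}->{5}
So after all 3 constraints: D(U) = {4}

Answer: {4}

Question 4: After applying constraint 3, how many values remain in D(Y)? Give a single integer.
Constraint 1 (Y != V) on D(Y)={4,5,8} D(V)={4,5,7}: no change
Constraint 2 (Y + U = Z) on D(Y)={4,5,8} D(U)={4,6,8,10} D(Z)={3,4,5,6,9}: Y {4,5,8}->{5}; U {4,6,8,10}->{4}; Z {3,4,5,6,9}->{9}
Constraint 3 (V + U = Z) on D(V)={4,5,7} D(U)={4} D(Z)={9}: V {4,5,7}->{5}
So after constraint 3: D(Y)={5}, size = 1

Answer: 1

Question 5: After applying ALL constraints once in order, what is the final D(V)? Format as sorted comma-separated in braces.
Answer: {5}

Derivation:
Constraint 1 (Y != V) on D(Y)={4,5,8} D(V)={4,5,7}: no change
Constraint 2 (Y + U = Z) on D(Y)={4,5,8} D(U)={4,6,8,10} D(Z)={3,4,5,6,9}: Y {4,5,8}->{5}; U {4,6,8,10}->{4}; Z {3,4,5,6,9}->{9}
Constraint 3 (V + U = Z) on D(V)={4,5,7} D(U)={4} D(Z)={9}: V {4,5,7}->{5}
So after all 3 constraints: D(V) = {5}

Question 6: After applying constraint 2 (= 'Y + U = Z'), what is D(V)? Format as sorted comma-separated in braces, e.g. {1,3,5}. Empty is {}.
Answer: {4,5,7}

Derivation:
Constraint 1 (Y != V) on D(Y)={4,5,8} D(V)={4,5,7}: no change
Constraint 2 (Y + U = Z) on D(Y)={4,5,8} D(U)={4,6,8,10} D(Z)={3,4,5,6,9}: Y {4,5,8}->{5}; U {4,6,8,10}->{4}; Z {3,4,5,6,9}->{9}
So after constraint 2: D(V) = {4,5,7}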